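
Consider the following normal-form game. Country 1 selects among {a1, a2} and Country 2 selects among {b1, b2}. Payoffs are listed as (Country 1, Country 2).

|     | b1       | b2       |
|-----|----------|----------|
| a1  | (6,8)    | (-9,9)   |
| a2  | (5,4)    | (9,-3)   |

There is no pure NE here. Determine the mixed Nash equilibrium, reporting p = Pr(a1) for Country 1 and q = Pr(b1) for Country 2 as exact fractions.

p = 7/8, q = 18/19

Each player's mixing probability is pinned down by making the *other* player indifferent.
Country 2 indifferent between b1 and b2: p·8 + (1−p)·4 = p·9 + (1−p)·(-3) ⟹ 4 + 4p = (-3) + 12p ⟹ p = 7/8.
Country 1 indifferent between a1 and a2: q·6 + (1−q)·(-9) = q·5 + (1−q)·9 ⟹ (-9) + 15q = 9 + (-4)q ⟹ q = 18/19.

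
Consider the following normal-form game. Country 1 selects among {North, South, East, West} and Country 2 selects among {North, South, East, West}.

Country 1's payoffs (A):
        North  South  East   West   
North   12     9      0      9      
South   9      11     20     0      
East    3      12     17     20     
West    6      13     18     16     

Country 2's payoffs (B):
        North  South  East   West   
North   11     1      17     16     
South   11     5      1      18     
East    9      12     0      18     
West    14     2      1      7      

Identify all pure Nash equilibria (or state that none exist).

Find each player's best response to every opponent strategy; NE are the intersections.
Country 1's best responses — vs North: North (payoff 12); vs South: West (payoff 13); vs East: South (payoff 20); vs West: East (payoff 20).
Country 2's best responses — vs North: East (payoff 17); vs South: West (payoff 18); vs East: West (payoff 18); vs West: North (payoff 14).
The only mutual best response is (East, West); neither player gains by switching there.

(East, West)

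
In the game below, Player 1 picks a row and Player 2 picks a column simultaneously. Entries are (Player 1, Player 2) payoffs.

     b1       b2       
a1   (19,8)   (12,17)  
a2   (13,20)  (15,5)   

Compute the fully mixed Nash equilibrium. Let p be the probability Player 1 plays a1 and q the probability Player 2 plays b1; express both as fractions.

Each player's mixing probability is pinned down by making the *other* player indifferent.
Player 2 indifferent between b1 and b2: p·8 + (1−p)·20 = p·17 + (1−p)·5 ⟹ 20 + (-12)p = 5 + 12p ⟹ p = 5/8.
Player 1 indifferent between a1 and a2: q·19 + (1−q)·12 = q·13 + (1−q)·15 ⟹ 12 + 7q = 15 + (-2)q ⟹ q = 1/3.

p = 5/8, q = 1/3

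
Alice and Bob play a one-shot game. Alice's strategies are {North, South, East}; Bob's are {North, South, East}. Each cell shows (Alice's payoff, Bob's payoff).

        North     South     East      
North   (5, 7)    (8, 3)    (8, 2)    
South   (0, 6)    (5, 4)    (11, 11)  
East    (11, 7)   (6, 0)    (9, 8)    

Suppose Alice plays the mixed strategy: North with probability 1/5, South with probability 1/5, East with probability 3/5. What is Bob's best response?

Bob's best reply maximizes expected payoff against the mix.
North: (1/5)·7 + (1/5)·6 + (3/5)·7 = 34/5
South: (1/5)·3 + (1/5)·4 + (3/5)·0 = 7/5
East: (1/5)·2 + (1/5)·11 + (3/5)·8 = 37/5
Highest expected payoff is 37/5, from East.

East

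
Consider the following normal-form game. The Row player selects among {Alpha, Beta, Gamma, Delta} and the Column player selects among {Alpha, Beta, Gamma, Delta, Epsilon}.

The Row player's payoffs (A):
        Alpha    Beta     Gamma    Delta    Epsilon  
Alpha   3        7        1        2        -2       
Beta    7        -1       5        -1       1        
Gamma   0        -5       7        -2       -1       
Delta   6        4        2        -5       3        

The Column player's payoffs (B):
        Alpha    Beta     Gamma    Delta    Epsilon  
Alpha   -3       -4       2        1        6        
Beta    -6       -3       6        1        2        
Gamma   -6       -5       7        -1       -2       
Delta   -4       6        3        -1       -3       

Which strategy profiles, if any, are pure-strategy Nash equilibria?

(Gamma, Gamma)

Find each player's best response to every opponent strategy; NE are the intersections.
The Row player's best responses — vs Alpha: Beta (payoff 7); vs Beta: Alpha (payoff 7); vs Gamma: Gamma (payoff 7); vs Delta: Alpha (payoff 2); vs Epsilon: Delta (payoff 3).
The Column player's best responses — vs Alpha: Epsilon (payoff 6); vs Beta: Gamma (payoff 6); vs Gamma: Gamma (payoff 7); vs Delta: Beta (payoff 6).
The only mutual best response is (Gamma, Gamma); neither player gains by switching there.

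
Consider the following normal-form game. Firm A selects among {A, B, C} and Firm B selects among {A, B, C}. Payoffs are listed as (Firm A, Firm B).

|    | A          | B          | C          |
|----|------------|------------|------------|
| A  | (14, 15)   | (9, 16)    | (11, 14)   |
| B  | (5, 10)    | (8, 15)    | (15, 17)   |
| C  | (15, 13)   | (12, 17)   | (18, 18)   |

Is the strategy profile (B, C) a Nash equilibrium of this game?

No

Holding Firm B at C: Firm A gets 15 from B but could get 18 by switching to C. Firm A has a profitable deviation.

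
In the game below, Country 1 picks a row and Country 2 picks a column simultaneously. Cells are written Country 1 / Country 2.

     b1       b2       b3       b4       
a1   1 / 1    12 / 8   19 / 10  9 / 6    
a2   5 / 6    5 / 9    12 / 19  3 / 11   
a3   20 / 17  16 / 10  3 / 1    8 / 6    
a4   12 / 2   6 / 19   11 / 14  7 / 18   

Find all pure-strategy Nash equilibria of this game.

(a1, b3) and (a3, b1)

A profile is a Nash equilibrium when each player is best-responding to the other.
Country 1's best responses — vs b1: a3 (payoff 20); vs b2: a3 (payoff 16); vs b3: a1 (payoff 19); vs b4: a1 (payoff 9).
Country 2's best responses — vs a1: b3 (payoff 10); vs a2: b3 (payoff 19); vs a3: b1 (payoff 17); vs a4: b2 (payoff 19).
Mutual best responses occur at (a1, b3) and (a3, b1); at each, neither player gains by switching.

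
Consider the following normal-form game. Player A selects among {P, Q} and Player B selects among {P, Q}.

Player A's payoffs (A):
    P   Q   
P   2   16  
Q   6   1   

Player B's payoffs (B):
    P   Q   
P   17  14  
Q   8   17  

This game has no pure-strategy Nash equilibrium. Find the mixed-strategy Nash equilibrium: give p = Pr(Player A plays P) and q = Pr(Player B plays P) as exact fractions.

p = 3/4, q = 15/19

Each player's mixing probability is pinned down by making the *other* player indifferent.
Player B indifferent between P and Q: p·17 + (1−p)·8 = p·14 + (1−p)·17 ⟹ 8 + 9p = 17 + (-3)p ⟹ p = 3/4.
Player A indifferent between P and Q: q·2 + (1−q)·16 = q·6 + (1−q)·1 ⟹ 16 + (-14)q = 1 + 5q ⟹ q = 15/19.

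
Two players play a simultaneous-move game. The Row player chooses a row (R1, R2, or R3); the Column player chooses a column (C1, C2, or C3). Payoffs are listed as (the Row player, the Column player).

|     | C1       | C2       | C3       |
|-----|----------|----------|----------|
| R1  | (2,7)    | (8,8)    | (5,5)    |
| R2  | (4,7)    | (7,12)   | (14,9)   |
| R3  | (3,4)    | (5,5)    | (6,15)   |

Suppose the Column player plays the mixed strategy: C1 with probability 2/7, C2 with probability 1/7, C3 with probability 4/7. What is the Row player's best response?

The Row player's best reply maximizes expected payoff against the mix.
R1: (2/7)·2 + (1/7)·8 + (4/7)·5 = 32/7
R2: (2/7)·4 + (1/7)·7 + (4/7)·14 = 71/7
R3: (2/7)·3 + (1/7)·5 + (4/7)·6 = 5
Highest expected payoff is 71/7, from R2.

R2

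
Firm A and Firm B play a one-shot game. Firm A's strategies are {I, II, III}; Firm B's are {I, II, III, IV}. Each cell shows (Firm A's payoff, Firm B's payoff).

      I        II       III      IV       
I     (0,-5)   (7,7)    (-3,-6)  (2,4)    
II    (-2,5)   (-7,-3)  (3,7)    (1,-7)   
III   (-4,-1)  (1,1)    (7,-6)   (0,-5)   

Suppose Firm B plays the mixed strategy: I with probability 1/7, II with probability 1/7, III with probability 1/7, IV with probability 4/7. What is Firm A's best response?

Compute Firm A's expected payoff from each pure strategy against the given mix.
I: (1/7)·0 + (1/7)·7 + (1/7)·(-3) + (4/7)·2 = 12/7
II: (1/7)·(-2) + (1/7)·(-7) + (1/7)·3 + (4/7)·1 = -2/7
III: (1/7)·(-4) + (1/7)·1 + (1/7)·7 + (4/7)·0 = 4/7
Highest expected payoff is 12/7, from I.

I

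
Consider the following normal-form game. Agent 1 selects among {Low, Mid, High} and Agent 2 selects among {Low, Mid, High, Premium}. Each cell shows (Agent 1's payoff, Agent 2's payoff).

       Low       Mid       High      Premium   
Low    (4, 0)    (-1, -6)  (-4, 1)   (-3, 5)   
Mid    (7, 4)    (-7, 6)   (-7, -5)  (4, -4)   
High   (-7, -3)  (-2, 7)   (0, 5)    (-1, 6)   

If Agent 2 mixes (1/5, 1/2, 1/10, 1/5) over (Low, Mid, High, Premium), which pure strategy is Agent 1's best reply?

Low

Compute Agent 1's expected payoff from each pure strategy against the given mix.
Low: (1/5)·4 + (1/2)·(-1) + (1/10)·(-4) + (1/5)·(-3) = -7/10
Mid: (1/5)·7 + (1/2)·(-7) + (1/10)·(-7) + (1/5)·4 = -2
High: (1/5)·(-7) + (1/2)·(-2) + (1/10)·0 + (1/5)·(-1) = -13/5
Highest expected payoff is -7/10, from Low.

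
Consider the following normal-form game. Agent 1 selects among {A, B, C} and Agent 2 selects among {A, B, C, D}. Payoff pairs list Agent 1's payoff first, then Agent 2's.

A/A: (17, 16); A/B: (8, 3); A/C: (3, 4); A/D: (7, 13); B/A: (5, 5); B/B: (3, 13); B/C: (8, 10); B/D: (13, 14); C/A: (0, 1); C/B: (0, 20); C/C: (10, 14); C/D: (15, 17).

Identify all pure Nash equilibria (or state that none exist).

Find each player's best response to every opponent strategy; NE are the intersections.
Agent 1's best responses — vs A: A (payoff 17); vs B: A (payoff 8); vs C: C (payoff 10); vs D: C (payoff 15).
Agent 2's best responses — vs A: A (payoff 16); vs B: D (payoff 14); vs C: B (payoff 20).
The only mutual best response is (A, A); neither player gains by switching there.

(A, A)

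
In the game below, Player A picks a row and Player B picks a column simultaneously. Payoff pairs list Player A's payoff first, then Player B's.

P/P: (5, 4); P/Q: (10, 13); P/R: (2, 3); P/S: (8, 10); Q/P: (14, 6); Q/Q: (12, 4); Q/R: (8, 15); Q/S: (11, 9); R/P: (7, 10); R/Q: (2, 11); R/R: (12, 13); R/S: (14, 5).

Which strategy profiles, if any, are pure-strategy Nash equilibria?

(R, R)

Find each player's best response to every opponent strategy; NE are the intersections.
Player A's best responses — vs P: Q (payoff 14); vs Q: Q (payoff 12); vs R: R (payoff 12); vs S: R (payoff 14).
Player B's best responses — vs P: Q (payoff 13); vs Q: R (payoff 15); vs R: R (payoff 13).
The only mutual best response is (R, R); neither player gains by switching there.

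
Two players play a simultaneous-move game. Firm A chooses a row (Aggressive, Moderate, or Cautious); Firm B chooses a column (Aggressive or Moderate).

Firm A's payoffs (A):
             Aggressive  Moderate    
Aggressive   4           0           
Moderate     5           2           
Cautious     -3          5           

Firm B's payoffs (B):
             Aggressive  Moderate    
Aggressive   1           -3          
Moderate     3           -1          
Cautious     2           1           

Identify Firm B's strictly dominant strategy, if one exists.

A strategy is strictly dominant if it gives Firm B a strictly higher payoff than every other strategy, against every choice by the opponent.
Aggressive strictly dominates: vs Aggressive: 1 > -3; vs Moderate: 3 > -1; vs Cautious: 2 > 1.

Aggressive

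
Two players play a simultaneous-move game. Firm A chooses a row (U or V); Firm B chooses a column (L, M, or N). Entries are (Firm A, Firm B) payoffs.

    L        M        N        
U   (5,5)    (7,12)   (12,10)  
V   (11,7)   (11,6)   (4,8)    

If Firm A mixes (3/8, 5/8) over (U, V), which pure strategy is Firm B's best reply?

N

Compute Firm B's expected payoff from each pure strategy against the given mix.
L: (3/8)·5 + (5/8)·7 = 25/4
M: (3/8)·12 + (5/8)·6 = 33/4
N: (3/8)·10 + (5/8)·8 = 35/4
Highest expected payoff is 35/4, from N.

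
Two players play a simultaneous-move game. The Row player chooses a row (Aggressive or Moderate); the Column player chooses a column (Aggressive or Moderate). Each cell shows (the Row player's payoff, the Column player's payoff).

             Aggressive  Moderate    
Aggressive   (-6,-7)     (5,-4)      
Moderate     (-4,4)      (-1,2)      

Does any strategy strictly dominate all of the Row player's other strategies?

A strategy is strictly dominant if it gives the Row player a strictly higher payoff than every other strategy, against every choice by the opponent.
Aggressive is not dominant: against Aggressive, Moderate gives -4 > -6.
Moderate is not dominant: against Moderate, Aggressive gives 5 > -1.
No single strategy is best against every opponent action.

No strictly dominant strategy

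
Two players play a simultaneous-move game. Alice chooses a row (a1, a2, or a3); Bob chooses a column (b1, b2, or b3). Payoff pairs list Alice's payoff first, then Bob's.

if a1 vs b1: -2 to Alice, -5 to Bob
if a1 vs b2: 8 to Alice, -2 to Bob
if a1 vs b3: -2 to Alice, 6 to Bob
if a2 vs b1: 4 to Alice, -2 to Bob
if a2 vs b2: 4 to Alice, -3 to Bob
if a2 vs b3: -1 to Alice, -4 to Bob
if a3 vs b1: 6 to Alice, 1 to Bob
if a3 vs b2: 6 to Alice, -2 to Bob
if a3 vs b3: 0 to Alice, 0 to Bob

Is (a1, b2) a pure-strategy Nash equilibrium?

No

Holding Bob at b2: Alice gets 8 from a1, versus 4 from a2, 6 from a3. No profitable deviation for Alice.
Holding Alice at a1: Bob gets -2 from b2 but could get 6 by switching to b3. Bob has a profitable deviation.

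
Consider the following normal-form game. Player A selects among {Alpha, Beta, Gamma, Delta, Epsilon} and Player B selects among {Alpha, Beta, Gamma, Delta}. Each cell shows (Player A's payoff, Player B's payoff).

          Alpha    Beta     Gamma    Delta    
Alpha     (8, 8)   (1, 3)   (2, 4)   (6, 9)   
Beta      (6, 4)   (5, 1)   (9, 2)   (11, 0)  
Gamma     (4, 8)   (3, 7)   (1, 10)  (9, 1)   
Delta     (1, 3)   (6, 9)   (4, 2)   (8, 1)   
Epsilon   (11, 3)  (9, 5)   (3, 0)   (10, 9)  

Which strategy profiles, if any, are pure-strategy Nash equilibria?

Check mutual best responses: a cell is a NE iff neither player can gain by unilaterally deviating.
Player A's best responses — vs Alpha: Epsilon (payoff 11); vs Beta: Epsilon (payoff 9); vs Gamma: Beta (payoff 9); vs Delta: Beta (payoff 11).
Player B's best responses — vs Alpha: Delta (payoff 9); vs Beta: Alpha (payoff 4); vs Gamma: Gamma (payoff 10); vs Delta: Beta (payoff 9); vs Epsilon: Delta (payoff 9).
No cell has both players best-responding. For instance, Player A's best reply to Beta is Epsilon, but against Epsilon Player B prefers Delta over Beta.

There is no pure-strategy Nash equilibrium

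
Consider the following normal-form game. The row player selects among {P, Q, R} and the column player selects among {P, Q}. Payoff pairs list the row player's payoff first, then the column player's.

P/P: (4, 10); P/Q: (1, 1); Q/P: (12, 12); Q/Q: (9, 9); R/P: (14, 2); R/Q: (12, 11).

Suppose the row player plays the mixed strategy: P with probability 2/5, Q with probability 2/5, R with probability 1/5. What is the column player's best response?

P

Compute the column player's expected payoff from each pure strategy against the given mix.
P: (2/5)·10 + (2/5)·12 + (1/5)·2 = 46/5
Q: (2/5)·1 + (2/5)·9 + (1/5)·11 = 31/5
Highest expected payoff is 46/5, from P.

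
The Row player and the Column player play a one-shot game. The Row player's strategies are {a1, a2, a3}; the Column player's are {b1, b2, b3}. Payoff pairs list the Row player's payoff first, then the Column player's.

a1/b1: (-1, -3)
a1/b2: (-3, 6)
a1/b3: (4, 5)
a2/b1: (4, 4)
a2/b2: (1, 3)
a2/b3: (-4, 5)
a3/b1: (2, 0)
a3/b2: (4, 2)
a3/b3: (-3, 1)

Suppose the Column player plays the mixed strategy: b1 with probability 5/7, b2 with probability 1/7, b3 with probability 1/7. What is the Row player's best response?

a2

Compute the Row player's expected payoff from each pure strategy against the given mix.
a1: (5/7)·(-1) + (1/7)·(-3) + (1/7)·4 = -4/7
a2: (5/7)·4 + (1/7)·1 + (1/7)·(-4) = 17/7
a3: (5/7)·2 + (1/7)·4 + (1/7)·(-3) = 11/7
Highest expected payoff is 17/7, from a2.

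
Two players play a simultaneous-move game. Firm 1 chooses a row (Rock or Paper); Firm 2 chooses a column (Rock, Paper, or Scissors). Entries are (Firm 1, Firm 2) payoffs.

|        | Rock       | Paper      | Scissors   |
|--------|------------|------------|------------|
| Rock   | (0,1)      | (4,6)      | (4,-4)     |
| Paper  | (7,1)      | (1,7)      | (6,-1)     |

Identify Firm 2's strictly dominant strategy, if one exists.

Paper

A strategy is strictly dominant if it gives Firm 2 a strictly higher payoff than every other strategy, against every choice by the opponent.
Paper strictly dominates: vs Rock: 6 > each of {1, -4}; vs Paper: 7 > each of {1, -1}.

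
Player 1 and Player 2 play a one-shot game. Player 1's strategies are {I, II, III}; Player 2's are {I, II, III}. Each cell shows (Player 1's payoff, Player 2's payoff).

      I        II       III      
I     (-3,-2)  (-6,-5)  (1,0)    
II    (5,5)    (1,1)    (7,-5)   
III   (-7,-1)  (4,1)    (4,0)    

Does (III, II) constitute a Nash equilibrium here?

Yes

Holding Player 2 at II: Player 1 gets 4 from III, versus -6 from I, 1 from II. No profitable deviation for Player 1.
Holding Player 1 at III: Player 2 gets 1 from II, versus -1 from I, 0 from III. No profitable deviation for Player 2 either.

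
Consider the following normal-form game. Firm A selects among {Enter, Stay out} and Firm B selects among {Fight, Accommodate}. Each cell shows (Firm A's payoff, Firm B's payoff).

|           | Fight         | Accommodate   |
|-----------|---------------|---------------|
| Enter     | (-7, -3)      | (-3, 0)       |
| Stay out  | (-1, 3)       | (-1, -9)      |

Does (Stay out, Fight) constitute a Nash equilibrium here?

Yes

Holding Firm B at Fight: Firm A gets -1 from Stay out, versus -7 from Enter. No profitable deviation for Firm A.
Holding Firm A at Stay out: Firm B gets 3 from Fight, versus -9 from Accommodate. No profitable deviation for Firm B either.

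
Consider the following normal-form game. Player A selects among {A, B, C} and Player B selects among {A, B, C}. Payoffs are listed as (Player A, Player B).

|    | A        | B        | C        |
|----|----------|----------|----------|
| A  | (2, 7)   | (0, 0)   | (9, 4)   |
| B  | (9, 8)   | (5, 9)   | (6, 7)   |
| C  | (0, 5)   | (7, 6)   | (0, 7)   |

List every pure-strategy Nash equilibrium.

Check mutual best responses: a cell is a NE iff neither player can gain by unilaterally deviating.
Player A's best responses — vs A: B (payoff 9); vs B: C (payoff 7); vs C: A (payoff 9).
Player B's best responses — vs A: A (payoff 7); vs B: B (payoff 9); vs C: C (payoff 7).
No cell has both players best-responding. For instance, Player A's best reply to A is B, but against B Player B prefers B over A.

There is no pure-strategy Nash equilibrium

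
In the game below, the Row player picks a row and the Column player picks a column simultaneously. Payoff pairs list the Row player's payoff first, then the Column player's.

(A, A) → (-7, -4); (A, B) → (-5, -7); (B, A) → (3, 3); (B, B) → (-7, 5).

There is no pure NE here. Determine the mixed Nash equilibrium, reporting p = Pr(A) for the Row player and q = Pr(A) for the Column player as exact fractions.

Each player's mixing probability is pinned down by making the *other* player indifferent.
The Column player indifferent between A and B: p·(-4) + (1−p)·3 = p·(-7) + (1−p)·5 ⟹ 3 + (-7)p = 5 + (-12)p ⟹ p = 2/5.
The Row player indifferent between A and B: q·(-7) + (1−q)·(-5) = q·3 + (1−q)·(-7) ⟹ (-5) + (-2)q = (-7) + 10q ⟹ q = 1/6.

p = 2/5, q = 1/6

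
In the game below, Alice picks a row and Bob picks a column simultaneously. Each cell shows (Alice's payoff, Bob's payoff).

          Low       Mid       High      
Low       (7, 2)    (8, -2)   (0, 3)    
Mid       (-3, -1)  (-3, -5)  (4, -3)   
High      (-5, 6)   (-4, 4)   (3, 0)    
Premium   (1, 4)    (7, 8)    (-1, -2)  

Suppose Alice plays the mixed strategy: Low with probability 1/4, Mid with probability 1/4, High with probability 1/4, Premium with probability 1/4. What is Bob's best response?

Bob's best reply maximizes expected payoff against the mix.
Low: (1/4)·2 + (1/4)·(-1) + (1/4)·6 + (1/4)·4 = 11/4
Mid: (1/4)·(-2) + (1/4)·(-5) + (1/4)·4 + (1/4)·8 = 5/4
High: (1/4)·3 + (1/4)·(-3) + (1/4)·0 + (1/4)·(-2) = -1/2
Highest expected payoff is 11/4, from Low.

Low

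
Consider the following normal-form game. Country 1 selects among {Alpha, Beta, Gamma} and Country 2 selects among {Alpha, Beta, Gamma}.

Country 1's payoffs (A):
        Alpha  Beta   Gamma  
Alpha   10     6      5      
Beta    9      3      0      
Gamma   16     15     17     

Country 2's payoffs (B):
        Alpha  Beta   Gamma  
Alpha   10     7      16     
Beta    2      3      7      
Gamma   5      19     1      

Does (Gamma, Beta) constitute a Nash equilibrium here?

Holding Country 2 at Beta: Country 1 gets 15 from Gamma, versus 6 from Alpha, 3 from Beta. No profitable deviation for Country 1.
Holding Country 1 at Gamma: Country 2 gets 19 from Beta, versus 5 from Alpha, 1 from Gamma. No profitable deviation for Country 2 either.

Yes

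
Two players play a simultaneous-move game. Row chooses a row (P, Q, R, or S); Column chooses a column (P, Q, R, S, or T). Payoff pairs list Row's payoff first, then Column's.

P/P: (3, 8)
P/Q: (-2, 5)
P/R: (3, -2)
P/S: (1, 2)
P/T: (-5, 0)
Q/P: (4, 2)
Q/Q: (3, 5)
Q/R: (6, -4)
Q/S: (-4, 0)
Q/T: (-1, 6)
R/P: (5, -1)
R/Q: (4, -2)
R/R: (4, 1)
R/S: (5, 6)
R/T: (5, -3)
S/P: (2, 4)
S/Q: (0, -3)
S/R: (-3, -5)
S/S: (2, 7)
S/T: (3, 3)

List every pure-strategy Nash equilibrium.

Find each player's best response to every opponent strategy; NE are the intersections.
Row's best responses — vs P: R (payoff 5); vs Q: R (payoff 4); vs R: Q (payoff 6); vs S: R (payoff 5); vs T: R (payoff 5).
Column's best responses — vs P: P (payoff 8); vs Q: T (payoff 6); vs R: S (payoff 6); vs S: S (payoff 7).
The only mutual best response is (R, S); neither player gains by switching there.

(R, S)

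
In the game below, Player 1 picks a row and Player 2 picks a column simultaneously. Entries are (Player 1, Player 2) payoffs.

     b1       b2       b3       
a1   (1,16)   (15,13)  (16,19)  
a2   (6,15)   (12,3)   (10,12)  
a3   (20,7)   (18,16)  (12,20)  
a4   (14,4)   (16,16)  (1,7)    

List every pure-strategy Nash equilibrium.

(a1, b3)

A profile is a Nash equilibrium when each player is best-responding to the other.
Player 1's best responses — vs b1: a3 (payoff 20); vs b2: a3 (payoff 18); vs b3: a1 (payoff 16).
Player 2's best responses — vs a1: b3 (payoff 19); vs a2: b1 (payoff 15); vs a3: b3 (payoff 20); vs a4: b2 (payoff 16).
The only mutual best response is (a1, b3); neither player gains by switching there.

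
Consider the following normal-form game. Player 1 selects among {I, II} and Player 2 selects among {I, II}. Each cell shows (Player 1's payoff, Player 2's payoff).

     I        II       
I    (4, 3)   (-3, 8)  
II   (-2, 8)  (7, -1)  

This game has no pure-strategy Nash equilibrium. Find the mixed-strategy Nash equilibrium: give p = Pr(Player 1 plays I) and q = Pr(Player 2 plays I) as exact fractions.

Each player's mixing probability is pinned down by making the *other* player indifferent.
Player 2 indifferent between I and II: p·3 + (1−p)·8 = p·8 + (1−p)·(-1) ⟹ 8 + (-5)p = (-1) + 9p ⟹ p = 9/14.
Player 1 indifferent between I and II: q·4 + (1−q)·(-3) = q·(-2) + (1−q)·7 ⟹ (-3) + 7q = 7 + (-9)q ⟹ q = 5/8.

p = 9/14, q = 5/8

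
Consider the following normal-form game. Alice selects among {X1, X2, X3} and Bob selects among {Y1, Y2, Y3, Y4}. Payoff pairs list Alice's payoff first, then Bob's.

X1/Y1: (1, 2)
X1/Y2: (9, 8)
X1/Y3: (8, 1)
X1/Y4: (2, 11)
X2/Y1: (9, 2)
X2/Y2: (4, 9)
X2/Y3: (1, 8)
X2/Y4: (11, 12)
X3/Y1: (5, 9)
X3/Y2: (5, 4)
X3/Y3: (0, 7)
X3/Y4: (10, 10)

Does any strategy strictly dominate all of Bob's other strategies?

Y4

Check whether one of Bob's strategies beats all alternatives regardless of what the opponent does.
Y4 strictly dominates: vs X1: 11 > each of {2, 8, 1}; vs X2: 12 > each of {2, 9, 8}; vs X3: 10 > each of {9, 4, 7}.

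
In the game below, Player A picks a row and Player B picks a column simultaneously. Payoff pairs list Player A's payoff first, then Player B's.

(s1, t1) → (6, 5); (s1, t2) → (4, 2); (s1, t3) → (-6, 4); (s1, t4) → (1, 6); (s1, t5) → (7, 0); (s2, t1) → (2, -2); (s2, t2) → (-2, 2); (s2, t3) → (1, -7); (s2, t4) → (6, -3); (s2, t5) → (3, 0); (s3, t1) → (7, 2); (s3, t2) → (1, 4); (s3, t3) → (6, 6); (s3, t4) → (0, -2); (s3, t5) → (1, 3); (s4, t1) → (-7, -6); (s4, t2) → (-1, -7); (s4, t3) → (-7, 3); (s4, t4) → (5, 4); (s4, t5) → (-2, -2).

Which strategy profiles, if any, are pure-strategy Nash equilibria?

Check mutual best responses: a cell is a NE iff neither player can gain by unilaterally deviating.
Player A's best responses — vs t1: s3 (payoff 7); vs t2: s1 (payoff 4); vs t3: s3 (payoff 6); vs t4: s2 (payoff 6); vs t5: s1 (payoff 7).
Player B's best responses — vs s1: t4 (payoff 6); vs s2: t2 (payoff 2); vs s3: t3 (payoff 6); vs s4: t4 (payoff 4).
The only mutual best response is (s3, t3); neither player gains by switching there.

(s3, t3)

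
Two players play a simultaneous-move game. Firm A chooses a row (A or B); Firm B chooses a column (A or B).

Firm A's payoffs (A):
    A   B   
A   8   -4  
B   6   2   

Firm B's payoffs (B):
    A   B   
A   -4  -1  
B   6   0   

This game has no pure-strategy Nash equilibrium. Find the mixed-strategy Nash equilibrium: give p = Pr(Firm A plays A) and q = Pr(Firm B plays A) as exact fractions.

Each player's mixing probability is pinned down by making the *other* player indifferent.
Firm B indifferent between A and B: p·(-4) + (1−p)·6 = p·(-1) + (1−p)·0 ⟹ 6 + (-10)p = 0 + (-1)p ⟹ p = 2/3.
Firm A indifferent between A and B: q·8 + (1−q)·(-4) = q·6 + (1−q)·2 ⟹ (-4) + 12q = 2 + 4q ⟹ q = 3/4.

p = 2/3, q = 3/4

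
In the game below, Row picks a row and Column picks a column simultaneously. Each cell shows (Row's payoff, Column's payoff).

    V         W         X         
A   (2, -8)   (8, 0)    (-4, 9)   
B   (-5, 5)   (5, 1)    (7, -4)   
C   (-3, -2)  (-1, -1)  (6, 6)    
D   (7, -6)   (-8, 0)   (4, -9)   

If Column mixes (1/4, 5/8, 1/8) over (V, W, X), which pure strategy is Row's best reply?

A

Row's best reply maximizes expected payoff against the mix.
A: (1/4)·2 + (5/8)·8 + (1/8)·(-4) = 5
B: (1/4)·(-5) + (5/8)·5 + (1/8)·7 = 11/4
C: (1/4)·(-3) + (5/8)·(-1) + (1/8)·6 = -5/8
D: (1/4)·7 + (5/8)·(-8) + (1/8)·4 = -11/4
Highest expected payoff is 5, from A.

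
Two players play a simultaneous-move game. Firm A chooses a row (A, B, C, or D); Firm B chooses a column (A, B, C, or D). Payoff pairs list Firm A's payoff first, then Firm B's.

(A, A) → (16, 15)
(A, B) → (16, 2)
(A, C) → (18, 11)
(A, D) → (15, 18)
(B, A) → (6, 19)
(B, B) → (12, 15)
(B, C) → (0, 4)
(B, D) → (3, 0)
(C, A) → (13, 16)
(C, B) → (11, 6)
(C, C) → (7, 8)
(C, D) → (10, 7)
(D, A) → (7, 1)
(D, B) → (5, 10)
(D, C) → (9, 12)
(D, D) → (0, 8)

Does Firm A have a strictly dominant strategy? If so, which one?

A strategy is strictly dominant if it gives Firm A a strictly higher payoff than every other strategy, against every choice by the opponent.
A strictly dominates: vs A: 16 > each of {6, 13, 7}; vs B: 16 > each of {12, 11, 5}; vs C: 18 > each of {0, 7, 9}; vs D: 15 > each of {3, 10, 0}.

A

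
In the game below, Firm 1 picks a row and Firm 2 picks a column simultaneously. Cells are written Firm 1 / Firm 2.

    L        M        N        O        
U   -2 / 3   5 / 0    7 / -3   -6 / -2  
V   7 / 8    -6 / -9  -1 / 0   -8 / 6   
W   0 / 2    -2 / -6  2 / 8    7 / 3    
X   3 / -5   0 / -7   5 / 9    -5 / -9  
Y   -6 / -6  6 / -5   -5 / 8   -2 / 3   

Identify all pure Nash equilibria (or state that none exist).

Check mutual best responses: a cell is a NE iff neither player can gain by unilaterally deviating.
Firm 1's best responses — vs L: V (payoff 7); vs M: Y (payoff 6); vs N: U (payoff 7); vs O: W (payoff 7).
Firm 2's best responses — vs U: L (payoff 3); vs V: L (payoff 8); vs W: N (payoff 8); vs X: N (payoff 9); vs Y: N (payoff 8).
The only mutual best response is (V, L); neither player gains by switching there.

(V, L)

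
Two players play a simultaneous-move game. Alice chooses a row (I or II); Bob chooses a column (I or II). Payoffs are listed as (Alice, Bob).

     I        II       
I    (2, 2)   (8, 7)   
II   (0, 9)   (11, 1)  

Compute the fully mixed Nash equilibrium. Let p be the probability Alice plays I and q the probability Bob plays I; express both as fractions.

In a mixed NE each player is indifferent between their pure strategies, so the opponent's mix sets the indifference.
Bob indifferent between I and II: p·2 + (1−p)·9 = p·7 + (1−p)·1 ⟹ 9 + (-7)p = 1 + 6p ⟹ p = 8/13.
Alice indifferent between I and II: q·2 + (1−q)·8 = q·0 + (1−q)·11 ⟹ 8 + (-6)q = 11 + (-11)q ⟹ q = 3/5.

p = 8/13, q = 3/5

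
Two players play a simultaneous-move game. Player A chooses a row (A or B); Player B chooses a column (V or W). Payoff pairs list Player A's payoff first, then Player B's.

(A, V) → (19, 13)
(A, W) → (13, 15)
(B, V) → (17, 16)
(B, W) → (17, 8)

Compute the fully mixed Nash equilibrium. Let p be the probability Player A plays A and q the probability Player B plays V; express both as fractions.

Each player's mixing probability is pinned down by making the *other* player indifferent.
Player B indifferent between V and W: p·13 + (1−p)·16 = p·15 + (1−p)·8 ⟹ 16 + (-3)p = 8 + 7p ⟹ p = 4/5.
Player A indifferent between A and B: q·19 + (1−q)·13 = q·17 + (1−q)·17 ⟹ 13 + 6q = 17 + 0q ⟹ q = 2/3.

p = 4/5, q = 2/3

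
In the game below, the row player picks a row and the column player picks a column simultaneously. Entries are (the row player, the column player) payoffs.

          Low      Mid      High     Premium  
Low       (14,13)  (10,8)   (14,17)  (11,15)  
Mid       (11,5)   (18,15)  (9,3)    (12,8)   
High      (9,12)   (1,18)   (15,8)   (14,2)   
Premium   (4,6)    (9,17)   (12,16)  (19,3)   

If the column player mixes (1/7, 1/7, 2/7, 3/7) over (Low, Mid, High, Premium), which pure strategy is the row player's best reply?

Premium

The row player's best reply maximizes expected payoff against the mix.
Low: (1/7)·14 + (1/7)·10 + (2/7)·14 + (3/7)·11 = 85/7
Mid: (1/7)·11 + (1/7)·18 + (2/7)·9 + (3/7)·12 = 83/7
High: (1/7)·9 + (1/7)·1 + (2/7)·15 + (3/7)·14 = 82/7
Premium: (1/7)·4 + (1/7)·9 + (2/7)·12 + (3/7)·19 = 94/7
Highest expected payoff is 94/7, from Premium.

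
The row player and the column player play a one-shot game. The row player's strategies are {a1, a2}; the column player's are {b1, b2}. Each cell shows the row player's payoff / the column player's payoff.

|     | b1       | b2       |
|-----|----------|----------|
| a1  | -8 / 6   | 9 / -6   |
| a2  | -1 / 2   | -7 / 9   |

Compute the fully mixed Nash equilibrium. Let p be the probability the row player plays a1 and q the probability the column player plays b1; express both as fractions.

p = 7/19, q = 16/23

In a mixed NE each player is indifferent between their pure strategies, so the opponent's mix sets the indifference.
The column player indifferent between b1 and b2: p·6 + (1−p)·2 = p·(-6) + (1−p)·9 ⟹ 2 + 4p = 9 + (-15)p ⟹ p = 7/19.
The row player indifferent between a1 and a2: q·(-8) + (1−q)·9 = q·(-1) + (1−q)·(-7) ⟹ 9 + (-17)q = (-7) + 6q ⟹ q = 16/23.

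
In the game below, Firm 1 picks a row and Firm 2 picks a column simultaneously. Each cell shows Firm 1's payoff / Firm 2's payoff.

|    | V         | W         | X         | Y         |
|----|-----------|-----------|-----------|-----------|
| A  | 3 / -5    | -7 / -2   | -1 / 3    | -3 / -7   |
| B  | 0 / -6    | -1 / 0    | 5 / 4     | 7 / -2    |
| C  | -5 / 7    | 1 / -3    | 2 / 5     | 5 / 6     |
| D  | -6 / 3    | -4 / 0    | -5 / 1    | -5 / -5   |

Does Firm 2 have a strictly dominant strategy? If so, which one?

No strictly dominant strategy

A strategy is strictly dominant if it gives Firm 2 a strictly higher payoff than every other strategy, against every choice by the opponent.
V is not dominant: against A, W gives -2 > -5.
W is not dominant: against A, X gives 3 > -2.
X is not dominant: against C, V gives 7 > 5.
Y is not dominant: against A, V gives -5 > -7.
No single strategy is best against every opponent action.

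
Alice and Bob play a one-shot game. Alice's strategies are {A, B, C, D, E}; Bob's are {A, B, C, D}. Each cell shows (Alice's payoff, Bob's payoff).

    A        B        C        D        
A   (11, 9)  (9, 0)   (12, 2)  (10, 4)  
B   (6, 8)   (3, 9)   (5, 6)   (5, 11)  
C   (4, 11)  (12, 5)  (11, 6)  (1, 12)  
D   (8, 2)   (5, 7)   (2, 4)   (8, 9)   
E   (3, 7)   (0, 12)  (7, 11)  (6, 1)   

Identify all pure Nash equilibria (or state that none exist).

(A, A)

Find each player's best response to every opponent strategy; NE are the intersections.
Alice's best responses — vs A: A (payoff 11); vs B: C (payoff 12); vs C: A (payoff 12); vs D: A (payoff 10).
Bob's best responses — vs A: A (payoff 9); vs B: D (payoff 11); vs C: D (payoff 12); vs D: D (payoff 9); vs E: B (payoff 12).
The only mutual best response is (A, A); neither player gains by switching there.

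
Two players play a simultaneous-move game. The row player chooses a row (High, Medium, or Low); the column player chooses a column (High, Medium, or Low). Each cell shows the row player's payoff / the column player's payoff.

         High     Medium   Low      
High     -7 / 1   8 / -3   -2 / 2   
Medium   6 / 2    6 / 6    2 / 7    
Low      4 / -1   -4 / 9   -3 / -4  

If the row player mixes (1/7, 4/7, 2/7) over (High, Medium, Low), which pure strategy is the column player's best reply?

The column player's best reply maximizes expected payoff against the mix.
High: (1/7)·1 + (4/7)·2 + (2/7)·(-1) = 1
Medium: (1/7)·(-3) + (4/7)·6 + (2/7)·9 = 39/7
Low: (1/7)·2 + (4/7)·7 + (2/7)·(-4) = 22/7
Highest expected payoff is 39/7, from Medium.

Medium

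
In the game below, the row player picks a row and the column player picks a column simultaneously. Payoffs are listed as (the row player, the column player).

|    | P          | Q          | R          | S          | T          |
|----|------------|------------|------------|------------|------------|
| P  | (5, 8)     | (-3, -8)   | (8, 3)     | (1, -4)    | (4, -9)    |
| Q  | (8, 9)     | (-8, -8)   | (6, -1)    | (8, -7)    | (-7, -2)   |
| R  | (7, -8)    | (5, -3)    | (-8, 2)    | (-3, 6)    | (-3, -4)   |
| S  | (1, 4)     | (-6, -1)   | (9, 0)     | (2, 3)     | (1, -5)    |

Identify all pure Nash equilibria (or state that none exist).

A profile is a Nash equilibrium when each player is best-responding to the other.
The row player's best responses — vs P: Q (payoff 8); vs Q: R (payoff 5); vs R: S (payoff 9); vs S: Q (payoff 8); vs T: P (payoff 4).
The column player's best responses — vs P: P (payoff 8); vs Q: P (payoff 9); vs R: S (payoff 6); vs S: P (payoff 4).
The only mutual best response is (Q, P); neither player gains by switching there.

(Q, P)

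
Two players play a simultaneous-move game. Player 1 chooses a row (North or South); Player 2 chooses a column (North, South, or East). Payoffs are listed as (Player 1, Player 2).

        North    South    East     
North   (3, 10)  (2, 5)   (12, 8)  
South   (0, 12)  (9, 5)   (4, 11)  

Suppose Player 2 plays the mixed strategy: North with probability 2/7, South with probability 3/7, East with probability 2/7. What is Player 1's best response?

Compute Player 1's expected payoff from each pure strategy against the given mix.
North: (2/7)·3 + (3/7)·2 + (2/7)·12 = 36/7
South: (2/7)·0 + (3/7)·9 + (2/7)·4 = 5
Highest expected payoff is 36/7, from North.

North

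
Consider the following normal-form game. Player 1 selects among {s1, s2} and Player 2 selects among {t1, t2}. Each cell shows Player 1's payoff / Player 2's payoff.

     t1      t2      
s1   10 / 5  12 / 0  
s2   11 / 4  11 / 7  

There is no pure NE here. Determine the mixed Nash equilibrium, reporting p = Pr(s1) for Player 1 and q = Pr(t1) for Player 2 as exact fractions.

In a mixed NE each player is indifferent between their pure strategies, so the opponent's mix sets the indifference.
Player 2 indifferent between t1 and t2: p·5 + (1−p)·4 = p·0 + (1−p)·7 ⟹ 4 + 1p = 7 + (-7)p ⟹ p = 3/8.
Player 1 indifferent between s1 and s2: q·10 + (1−q)·12 = q·11 + (1−q)·11 ⟹ 12 + (-2)q = 11 + 0q ⟹ q = 1/2.

p = 3/8, q = 1/2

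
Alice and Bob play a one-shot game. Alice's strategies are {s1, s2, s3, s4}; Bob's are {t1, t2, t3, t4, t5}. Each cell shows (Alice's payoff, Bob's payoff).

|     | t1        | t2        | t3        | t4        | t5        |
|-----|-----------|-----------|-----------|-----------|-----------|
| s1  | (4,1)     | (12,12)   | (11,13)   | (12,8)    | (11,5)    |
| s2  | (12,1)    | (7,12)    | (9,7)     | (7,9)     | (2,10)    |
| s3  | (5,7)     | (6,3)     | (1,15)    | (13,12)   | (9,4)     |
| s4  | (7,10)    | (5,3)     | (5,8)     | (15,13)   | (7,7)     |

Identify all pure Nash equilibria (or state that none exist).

(s1, t3) and (s4, t4)

Check mutual best responses: a cell is a NE iff neither player can gain by unilaterally deviating.
Alice's best responses — vs t1: s2 (payoff 12); vs t2: s1 (payoff 12); vs t3: s1 (payoff 11); vs t4: s4 (payoff 15); vs t5: s1 (payoff 11).
Bob's best responses — vs s1: t3 (payoff 13); vs s2: t2 (payoff 12); vs s3: t3 (payoff 15); vs s4: t4 (payoff 13).
Mutual best responses occur at (s1, t3) and (s4, t4); at each, neither player gains by switching.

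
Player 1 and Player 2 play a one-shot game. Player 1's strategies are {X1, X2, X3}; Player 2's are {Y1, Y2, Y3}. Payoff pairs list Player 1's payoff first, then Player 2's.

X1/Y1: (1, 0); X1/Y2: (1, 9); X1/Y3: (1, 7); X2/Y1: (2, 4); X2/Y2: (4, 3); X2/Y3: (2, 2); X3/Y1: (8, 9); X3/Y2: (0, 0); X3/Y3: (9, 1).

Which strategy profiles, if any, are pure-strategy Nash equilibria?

(X3, Y1)

Check mutual best responses: a cell is a NE iff neither player can gain by unilaterally deviating.
Player 1's best responses — vs Y1: X3 (payoff 8); vs Y2: X2 (payoff 4); vs Y3: X3 (payoff 9).
Player 2's best responses — vs X1: Y2 (payoff 9); vs X2: Y1 (payoff 4); vs X3: Y1 (payoff 9).
The only mutual best response is (X3, Y1); neither player gains by switching there.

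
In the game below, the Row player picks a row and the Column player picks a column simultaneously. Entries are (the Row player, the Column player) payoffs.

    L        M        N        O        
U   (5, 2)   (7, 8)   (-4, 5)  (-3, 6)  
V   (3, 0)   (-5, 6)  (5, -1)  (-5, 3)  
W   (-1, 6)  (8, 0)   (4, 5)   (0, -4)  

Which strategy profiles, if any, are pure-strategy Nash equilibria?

Check mutual best responses: a cell is a NE iff neither player can gain by unilaterally deviating.
The Row player's best responses — vs L: U (payoff 5); vs M: W (payoff 8); vs N: V (payoff 5); vs O: W (payoff 0).
The Column player's best responses — vs U: M (payoff 8); vs V: M (payoff 6); vs W: L (payoff 6).
No cell has both players best-responding. For instance, the Row player's best reply to N is V, but against V the Column player prefers M over N.

None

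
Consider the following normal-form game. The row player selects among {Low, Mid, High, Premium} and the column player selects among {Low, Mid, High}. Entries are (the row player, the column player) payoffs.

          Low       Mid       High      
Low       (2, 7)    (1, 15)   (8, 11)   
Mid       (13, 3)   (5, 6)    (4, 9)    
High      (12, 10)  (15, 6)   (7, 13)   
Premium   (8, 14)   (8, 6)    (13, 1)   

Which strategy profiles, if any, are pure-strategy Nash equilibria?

None

A profile is a Nash equilibrium when each player is best-responding to the other.
The row player's best responses — vs Low: Mid (payoff 13); vs Mid: High (payoff 15); vs High: Premium (payoff 13).
The column player's best responses — vs Low: Mid (payoff 15); vs Mid: High (payoff 9); vs High: High (payoff 13); vs Premium: Low (payoff 14).
No cell has both players best-responding. For instance, the row player's best reply to Low is Mid, but against Mid the column player prefers High over Low.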